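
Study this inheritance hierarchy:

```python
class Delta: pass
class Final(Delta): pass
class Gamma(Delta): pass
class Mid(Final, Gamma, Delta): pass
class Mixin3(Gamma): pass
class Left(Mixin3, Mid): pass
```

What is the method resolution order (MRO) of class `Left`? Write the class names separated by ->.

L[Left] = Left + merge(L[Mixin3], L[Mid], [Mixin3 Mid])
  take Mixin3:  [Mixin3 Gamma Delta object] + [Mid Final Gamma Delta object] + [Mixin3 Mid]
  take Mid:  [Gamma Delta object] + [Mid Final Gamma Delta object] + [Mid]
  take Final:  [Gamma Delta object] + [Final Gamma Delta object]
  take Gamma:  [Gamma Delta object] + [Gamma Delta object]
  take Delta:  [Delta object] + [Delta object]
  take object:  [object] + [object]

Left -> Mixin3 -> Mid -> Final -> Gamma -> Delta -> object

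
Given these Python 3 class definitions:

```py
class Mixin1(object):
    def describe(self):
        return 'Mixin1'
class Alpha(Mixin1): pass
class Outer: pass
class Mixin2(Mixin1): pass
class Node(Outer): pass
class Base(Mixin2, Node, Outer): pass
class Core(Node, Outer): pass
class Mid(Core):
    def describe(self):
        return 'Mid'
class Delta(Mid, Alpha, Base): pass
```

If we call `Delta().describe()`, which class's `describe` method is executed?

Mid

L[Delta] = Delta + merge(L[Mid], L[Alpha], L[Base], [Mid Alpha Base])
  take Mid:  [Mid Core Node Outer object] + [Alpha Mixin1 object] + [Base Mixin2 Mixin1 Node Outer object] + [Mid Alpha Base]
  take Core:  [Core Node Outer object] + [Alpha Mixin1 object] + [Base Mixin2 Mixin1 Node Outer object] + [Alpha Base]
  take Alpha:  [Node Outer object] + [Alpha Mixin1 object] + [Base Mixin2 Mixin1 Node Outer object] + [Alpha Base]
  take Base:  [Node Outer object] + [Mixin1 object] + [Base Mixin2 Mixin1 Node Outer object] + [Base]
  take Mixin2:  [Node Outer object] + [Mixin1 object] + [Mixin2 Mixin1 Node Outer object]
  take Mixin1:  [Node Outer object] + [Mixin1 object] + [Mixin1 Node Outer object]
  take Node:  [Node Outer object] + [object] + [Node Outer object]
  take Outer:  [Outer object] + [object] + [Outer object]
  take object:  [object] + [object] + [object]
MRO: Delta Mid Core Alpha Base Mixin2 Mixin1 Node Outer object
describe is defined in: Mid, Mixin1. First along the MRO is Mid.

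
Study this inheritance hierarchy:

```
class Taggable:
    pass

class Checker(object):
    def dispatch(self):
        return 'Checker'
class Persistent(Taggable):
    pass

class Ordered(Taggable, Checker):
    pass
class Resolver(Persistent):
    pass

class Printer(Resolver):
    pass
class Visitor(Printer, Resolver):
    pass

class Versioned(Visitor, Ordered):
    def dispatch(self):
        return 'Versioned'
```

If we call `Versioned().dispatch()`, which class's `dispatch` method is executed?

L[Versioned] = Versioned + merge(L[Visitor], L[Ordered], [Visitor Ordered])
  take Visitor:  [Visitor Printer Resolver Persistent Taggable object] + [Ordered Taggable Checker object] + [Visitor Ordered]
  take Printer:  [Printer Resolver Persistent Taggable object] + [Ordered Taggable Checker object] + [Ordered]
  take Resolver:  [Resolver Persistent Taggable object] + [Ordered Taggable Checker object] + [Ordered]
  take Persistent:  [Persistent Taggable object] + [Ordered Taggable Checker object] + [Ordered]
  take Ordered:  [Taggable object] + [Ordered Taggable Checker object] + [Ordered]
  take Taggable:  [Taggable object] + [Taggable Checker object]
  take Checker:  [object] + [Checker object]
  take object:  [object] + [object]
MRO: Versioned Visitor Printer Resolver Persistent Ordered Taggable Checker object
dispatch is defined in: Checker, Versioned. First along the MRO is Versioned.

Versioned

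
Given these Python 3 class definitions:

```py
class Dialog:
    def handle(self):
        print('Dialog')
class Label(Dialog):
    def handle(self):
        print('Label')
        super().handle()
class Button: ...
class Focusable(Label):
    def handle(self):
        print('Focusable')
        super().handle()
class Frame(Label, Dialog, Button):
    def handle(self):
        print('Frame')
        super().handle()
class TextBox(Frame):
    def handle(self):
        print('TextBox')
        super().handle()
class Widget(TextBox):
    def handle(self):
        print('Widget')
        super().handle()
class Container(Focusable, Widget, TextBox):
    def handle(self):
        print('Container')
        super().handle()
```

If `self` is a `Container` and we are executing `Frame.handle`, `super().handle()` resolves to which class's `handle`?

L[Container] = Container + merge(L[Focusable], L[Widget], L[TextBox], [Focusable Widget TextBox])
  take Focusable:  [Focusable Label Dialog object] + [Widget TextBox Frame Label Dialog Button object] + [TextBox Frame Label Dialog Button object] + [Focusable Widget TextBox]
  take Widget:  [Label Dialog object] + [Widget TextBox Frame Label Dialog Button object] + [TextBox Frame Label Dialog Button object] + [Widget TextBox]
  take TextBox:  [Label Dialog object] + [TextBox Frame Label Dialog Button object] + [TextBox Frame Label Dialog Button object] + [TextBox]
  take Frame:  [Label Dialog object] + [Frame Label Dialog Button object] + [Frame Label Dialog Button object]
  take Label:  [Label Dialog object] + [Label Dialog Button object] + [Label Dialog Button object]
  take Dialog:  [Dialog object] + [Dialog Button object] + [Dialog Button object]
  take Button:  [object] + [Button object] + [Button object]
  take object:  [object] + [object] + [object]
MRO: Container Focusable Widget TextBox Frame Label Dialog Button object
super() in Frame.handle on a Container instance goes to the class after Frame in Container's MRO: Label.

Label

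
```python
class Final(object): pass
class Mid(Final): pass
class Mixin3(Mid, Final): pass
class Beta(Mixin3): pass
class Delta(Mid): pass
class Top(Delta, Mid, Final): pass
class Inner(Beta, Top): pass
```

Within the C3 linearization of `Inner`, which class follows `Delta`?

Mid

L[Inner] = Inner + merge(L[Beta], L[Top], [Beta Top])
  take Beta:  [Beta Mixin3 Mid Final object] + [Top Delta Mid Final object] + [Beta Top]
  take Mixin3:  [Mixin3 Mid Final object] + [Top Delta Mid Final object] + [Top]
  take Top:  [Mid Final object] + [Top Delta Mid Final object] + [Top]
  take Delta:  [Mid Final object] + [Delta Mid Final object]
  take Mid:  [Mid Final object] + [Mid Final object]
  take Final:  [Final object] + [Final object]
  take object:  [object] + [object]
MRO: Inner Beta Mixin3 Top Delta Mid Final object
Delta is at position 4; next is Mid.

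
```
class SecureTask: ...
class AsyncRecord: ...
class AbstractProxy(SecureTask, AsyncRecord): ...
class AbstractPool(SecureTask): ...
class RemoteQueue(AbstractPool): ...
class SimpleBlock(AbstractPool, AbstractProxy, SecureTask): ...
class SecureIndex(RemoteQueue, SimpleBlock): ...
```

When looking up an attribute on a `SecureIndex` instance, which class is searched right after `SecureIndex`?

RemoteQueue

L[SecureIndex] = SecureIndex + merge(L[RemoteQueue], L[SimpleBlock], [RemoteQueue SimpleBlock])
  take RemoteQueue:  [RemoteQueue AbstractPool SecureTask object] + [SimpleBlock AbstractPool AbstractProxy SecureTask AsyncRecord object] + [RemoteQueue SimpleBlock]
  take SimpleBlock:  [AbstractPool SecureTask object] + [SimpleBlock AbstractPool AbstractProxy SecureTask AsyncRecord object] + [SimpleBlock]
  take AbstractPool:  [AbstractPool SecureTask object] + [AbstractPool AbstractProxy SecureTask AsyncRecord object]
  take AbstractProxy:  [SecureTask object] + [AbstractProxy SecureTask AsyncRecord object]
  take SecureTask:  [SecureTask object] + [SecureTask AsyncRecord object]
  take AsyncRecord:  [object] + [AsyncRecord object]
  take object:  [object] + [object]
MRO: SecureIndex RemoteQueue SimpleBlock AbstractPool AbstractProxy SecureTask AsyncRecord object
SecureIndex is at position 0; next is RemoteQueue.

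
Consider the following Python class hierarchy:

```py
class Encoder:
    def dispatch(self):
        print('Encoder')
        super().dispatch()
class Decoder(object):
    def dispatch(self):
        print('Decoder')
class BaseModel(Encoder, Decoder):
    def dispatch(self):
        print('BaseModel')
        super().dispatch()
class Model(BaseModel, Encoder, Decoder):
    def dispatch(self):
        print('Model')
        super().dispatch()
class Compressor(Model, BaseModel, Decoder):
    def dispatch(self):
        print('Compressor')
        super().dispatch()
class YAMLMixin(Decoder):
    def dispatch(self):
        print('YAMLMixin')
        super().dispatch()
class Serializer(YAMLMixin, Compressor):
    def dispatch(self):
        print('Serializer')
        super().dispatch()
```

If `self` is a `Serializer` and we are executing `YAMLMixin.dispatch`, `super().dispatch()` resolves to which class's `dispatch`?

L[Serializer] = Serializer + merge(L[YAMLMixin], L[Compressor], [YAMLMixin Compressor])
  take YAMLMixin:  [YAMLMixin Decoder object] + [Compressor Model BaseModel Encoder Decoder object] + [YAMLMixin Compressor]
  take Compressor:  [Decoder object] + [Compressor Model BaseModel Encoder Decoder object] + [Compressor]
  take Model:  [Decoder object] + [Model BaseModel Encoder Decoder object]
  take BaseModel:  [Decoder object] + [BaseModel Encoder Decoder object]
  take Encoder:  [Decoder object] + [Encoder Decoder object]
  take Decoder:  [Decoder object] + [Decoder object]
  take object:  [object] + [object]
MRO: Serializer YAMLMixin Compressor Model BaseModel Encoder Decoder object
super() in YAMLMixin.dispatch on a Serializer instance goes to the class after YAMLMixin in Serializer's MRO: Compressor.

Compressor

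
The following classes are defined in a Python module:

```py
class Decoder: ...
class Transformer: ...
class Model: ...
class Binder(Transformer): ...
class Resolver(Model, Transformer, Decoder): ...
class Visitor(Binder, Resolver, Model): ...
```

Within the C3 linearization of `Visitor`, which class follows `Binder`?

Resolver

L[Visitor] = Visitor + merge(L[Binder], L[Resolver], L[Model], [Binder Resolver Model])
  take Binder:  [Binder Transformer object] + [Resolver Model Transformer Decoder object] + [Model object] + [Binder Resolver Model]
  take Resolver:  [Transformer object] + [Resolver Model Transformer Decoder object] + [Model object] + [Resolver Model]
  take Model:  [Transformer object] + [Model Transformer Decoder object] + [Model object] + [Model]
  take Transformer:  [Transformer object] + [Transformer Decoder object] + [object]
  take Decoder:  [object] + [Decoder object] + [object]
  take object:  [object] + [object] + [object]
MRO: Visitor Binder Resolver Model Transformer Decoder object
Binder is at position 1; next is Resolver.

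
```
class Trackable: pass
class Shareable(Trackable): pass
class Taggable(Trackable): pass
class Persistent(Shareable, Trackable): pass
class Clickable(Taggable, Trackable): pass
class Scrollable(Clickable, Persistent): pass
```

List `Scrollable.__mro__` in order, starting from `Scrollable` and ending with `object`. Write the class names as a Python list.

[Scrollable, Clickable, Taggable, Persistent, Shareable, Trackable, object]

L[Scrollable] = Scrollable + merge(L[Clickable], L[Persistent], [Clickable Persistent])
  take Clickable:  [Clickable Taggable Trackable object] + [Persistent Shareable Trackable object] + [Clickable Persistent]
  take Taggable:  [Taggable Trackable object] + [Persistent Shareable Trackable object] + [Persistent]
  take Persistent:  [Trackable object] + [Persistent Shareable Trackable object] + [Persistent]
  take Shareable:  [Trackable object] + [Shareable Trackable object]
  take Trackable:  [Trackable object] + [Trackable object]
  take object:  [object] + [object]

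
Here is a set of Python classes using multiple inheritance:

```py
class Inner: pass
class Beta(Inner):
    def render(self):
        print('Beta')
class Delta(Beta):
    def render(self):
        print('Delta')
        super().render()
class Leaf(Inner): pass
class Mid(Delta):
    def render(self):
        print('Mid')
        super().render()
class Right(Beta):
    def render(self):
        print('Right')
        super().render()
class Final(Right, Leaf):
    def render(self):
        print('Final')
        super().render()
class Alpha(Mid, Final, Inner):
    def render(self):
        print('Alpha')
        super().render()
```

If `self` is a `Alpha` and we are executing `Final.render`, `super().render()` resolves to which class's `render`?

L[Alpha] = Alpha + merge(L[Mid], L[Final], L[Inner], [Mid Final Inner])
  take Mid:  [Mid Delta Beta Inner object] + [Final Right Beta Leaf Inner object] + [Inner object] + [Mid Final Inner]
  take Delta:  [Delta Beta Inner object] + [Final Right Beta Leaf Inner object] + [Inner object] + [Final Inner]
  take Final:  [Beta Inner object] + [Final Right Beta Leaf Inner object] + [Inner object] + [Final Inner]
  take Right:  [Beta Inner object] + [Right Beta Leaf Inner object] + [Inner object] + [Inner]
  take Beta:  [Beta Inner object] + [Beta Leaf Inner object] + [Inner object] + [Inner]
  take Leaf:  [Inner object] + [Leaf Inner object] + [Inner object] + [Inner]
  take Inner:  [Inner object] + [Inner object] + [Inner object] + [Inner]
  take object:  [object] + [object] + [object]
MRO: Alpha Mid Delta Final Right Beta Leaf Inner object
super() in Final.render on a Alpha instance goes to the class after Final in Alpha's MRO: Right.

Right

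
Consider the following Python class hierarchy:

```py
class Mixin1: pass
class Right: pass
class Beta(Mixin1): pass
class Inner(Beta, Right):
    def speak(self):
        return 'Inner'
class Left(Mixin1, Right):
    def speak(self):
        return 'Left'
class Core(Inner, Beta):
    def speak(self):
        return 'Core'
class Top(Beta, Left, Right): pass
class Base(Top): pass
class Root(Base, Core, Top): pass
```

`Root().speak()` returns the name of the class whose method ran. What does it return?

L[Root] = Root + merge(L[Base], L[Core], L[Top], [Base Core Top])
  take Base:  [Base Top Beta Left Mixin1 Right object] + [Core Inner Beta Mixin1 Right object] + [Top Beta Left Mixin1 Right object] + [Base Core Top]
  take Core:  [Top Beta Left Mixin1 Right object] + [Core Inner Beta Mixin1 Right object] + [Top Beta Left Mixin1 Right object] + [Core Top]
  take Top:  [Top Beta Left Mixin1 Right object] + [Inner Beta Mixin1 Right object] + [Top Beta Left Mixin1 Right object] + [Top]
  take Inner:  [Beta Left Mixin1 Right object] + [Inner Beta Mixin1 Right object] + [Beta Left Mixin1 Right object]
  take Beta:  [Beta Left Mixin1 Right object] + [Beta Mixin1 Right object] + [Beta Left Mixin1 Right object]
  take Left:  [Left Mixin1 Right object] + [Mixin1 Right object] + [Left Mixin1 Right object]
  take Mixin1:  [Mixin1 Right object] + [Mixin1 Right object] + [Mixin1 Right object]
  take Right:  [Right object] + [Right object] + [Right object]
  take object:  [object] + [object] + [object]
MRO: Root Base Core Top Inner Beta Left Mixin1 Right object
speak is defined in: Core, Inner, Left. First along the MRO is Core.

Core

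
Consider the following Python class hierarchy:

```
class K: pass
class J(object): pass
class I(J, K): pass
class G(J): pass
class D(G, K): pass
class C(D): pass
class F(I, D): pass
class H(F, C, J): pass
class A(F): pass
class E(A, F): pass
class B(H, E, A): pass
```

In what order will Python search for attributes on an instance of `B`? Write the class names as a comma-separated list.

L[B] = B + merge(L[H], L[E], L[A], [H E A])
  take H:  [H F I C D G J K object] + [E A F I D G J K object] + [A F I D G J K object] + [H E A]
  take E:  [F I C D G J K object] + [E A F I D G J K object] + [A F I D G J K object] + [E A]
  take A:  [F I C D G J K object] + [A F I D G J K object] + [A F I D G J K object] + [A]
  take F:  [F I C D G J K object] + [F I D G J K object] + [F I D G J K object]
  take I:  [I C D G J K object] + [I D G J K object] + [I D G J K object]
  take C:  [C D G J K object] + [D G J K object] + [D G J K object]
  take D:  [D G J K object] + [D G J K object] + [D G J K object]
  take G:  [G J K object] + [G J K object] + [G J K object]
  take J:  [J K object] + [J K object] + [J K object]
  take K:  [K object] + [K object] + [K object]
  take object:  [object] + [object] + [object]

B, H, E, A, F, I, C, D, G, J, K, object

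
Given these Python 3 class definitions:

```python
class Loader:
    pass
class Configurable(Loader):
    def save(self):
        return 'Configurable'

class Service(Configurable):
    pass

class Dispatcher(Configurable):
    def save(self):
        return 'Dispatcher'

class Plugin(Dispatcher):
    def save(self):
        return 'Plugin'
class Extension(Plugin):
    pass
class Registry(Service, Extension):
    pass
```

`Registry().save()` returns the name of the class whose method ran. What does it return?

L[Registry] = Registry + merge(L[Service], L[Extension], [Service Extension])
  take Service:  [Service Configurable Loader object] + [Extension Plugin Dispatcher Configurable Loader object] + [Service Extension]
  take Extension:  [Configurable Loader object] + [Extension Plugin Dispatcher Configurable Loader object] + [Extension]
  take Plugin:  [Configurable Loader object] + [Plugin Dispatcher Configurable Loader object]
  take Dispatcher:  [Configurable Loader object] + [Dispatcher Configurable Loader object]
  take Configurable:  [Configurable Loader object] + [Configurable Loader object]
  take Loader:  [Loader object] + [Loader object]
  take object:  [object] + [object]
MRO: Registry Service Extension Plugin Dispatcher Configurable Loader object
save is defined in: Configurable, Dispatcher, Plugin. First along the MRO is Plugin.

Plugin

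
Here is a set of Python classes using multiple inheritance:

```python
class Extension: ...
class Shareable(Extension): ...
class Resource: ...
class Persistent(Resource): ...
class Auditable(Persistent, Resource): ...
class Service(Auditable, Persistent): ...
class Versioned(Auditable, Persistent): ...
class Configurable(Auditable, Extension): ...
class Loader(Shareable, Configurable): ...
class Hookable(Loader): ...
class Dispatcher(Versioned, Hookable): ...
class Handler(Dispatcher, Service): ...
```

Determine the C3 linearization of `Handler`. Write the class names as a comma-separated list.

Handler, Dispatcher, Versioned, Hookable, Loader, Shareable, Configurable, Service, Auditable, Persistent, Resource, Extension, object

L[Handler] = Handler + merge(L[Dispatcher], L[Service], [Dispatcher Service])
  take Dispatcher:  [Dispatcher Versioned Hookable Loader Shareable Configurable Auditable Persistent Resource Extension object] + [Service Auditable Persistent Resource object] + [Dispatcher Service]
  take Versioned:  [Versioned Hookable Loader Shareable Configurable Auditable Persistent Resource Extension object] + [Service Auditable Persistent Resource object] + [Service]
  take Hookable:  [Hookable Loader Shareable Configurable Auditable Persistent Resource Extension object] + [Service Auditable Persistent Resource object] + [Service]
  take Loader:  [Loader Shareable Configurable Auditable Persistent Resource Extension object] + [Service Auditable Persistent Resource object] + [Service]
  take Shareable:  [Shareable Configurable Auditable Persistent Resource Extension object] + [Service Auditable Persistent Resource object] + [Service]
  take Configurable:  [Configurable Auditable Persistent Resource Extension object] + [Service Auditable Persistent Resource object] + [Service]
  take Service:  [Auditable Persistent Resource Extension object] + [Service Auditable Persistent Resource object] + [Service]
  take Auditable:  [Auditable Persistent Resource Extension object] + [Auditable Persistent Resource object]
  take Persistent:  [Persistent Resource Extension object] + [Persistent Resource object]
  take Resource:  [Resource Extension object] + [Resource object]
  take Extension:  [Extension object] + [object]
  take object:  [object] + [object]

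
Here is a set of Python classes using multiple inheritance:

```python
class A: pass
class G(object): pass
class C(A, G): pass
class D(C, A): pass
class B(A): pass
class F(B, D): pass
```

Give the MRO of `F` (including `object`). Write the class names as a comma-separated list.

L[F] = F + merge(L[B], L[D], [B D])
  take B:  [B A object] + [D C A G object] + [B D]
  take D:  [A object] + [D C A G object] + [D]
  take C:  [A object] + [C A G object]
  take A:  [A object] + [A G object]
  take G:  [object] + [G object]
  take object:  [object] + [object]

F, B, D, C, A, G, object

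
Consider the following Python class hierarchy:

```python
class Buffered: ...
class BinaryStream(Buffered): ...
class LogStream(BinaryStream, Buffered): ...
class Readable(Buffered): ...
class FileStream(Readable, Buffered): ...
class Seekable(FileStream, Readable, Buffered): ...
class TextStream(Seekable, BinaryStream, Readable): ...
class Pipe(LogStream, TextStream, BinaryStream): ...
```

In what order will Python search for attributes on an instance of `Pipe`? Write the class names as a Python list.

[Pipe, LogStream, TextStream, Seekable, FileStream, BinaryStream, Readable, Buffered, object]

L[Pipe] = Pipe + merge(L[LogStream], L[TextStream], L[BinaryStream], [LogStream TextStream BinaryStream])
  take LogStream:  [LogStream BinaryStream Buffered object] + [TextStream Seekable FileStream BinaryStream Readable Buffered object] + [BinaryStream Buffered object] + [LogStream TextStream BinaryStream]
  take TextStream:  [BinaryStream Buffered object] + [TextStream Seekable FileStream BinaryStream Readable Buffered object] + [BinaryStream Buffered object] + [TextStream BinaryStream]
  take Seekable:  [BinaryStream Buffered object] + [Seekable FileStream BinaryStream Readable Buffered object] + [BinaryStream Buffered object] + [BinaryStream]
  take FileStream:  [BinaryStream Buffered object] + [FileStream BinaryStream Readable Buffered object] + [BinaryStream Buffered object] + [BinaryStream]
  take BinaryStream:  [BinaryStream Buffered object] + [BinaryStream Readable Buffered object] + [BinaryStream Buffered object] + [BinaryStream]
  take Readable:  [Buffered object] + [Readable Buffered object] + [Buffered object]
  take Buffered:  [Buffered object] + [Buffered object] + [Buffered object]
  take object:  [object] + [object] + [object]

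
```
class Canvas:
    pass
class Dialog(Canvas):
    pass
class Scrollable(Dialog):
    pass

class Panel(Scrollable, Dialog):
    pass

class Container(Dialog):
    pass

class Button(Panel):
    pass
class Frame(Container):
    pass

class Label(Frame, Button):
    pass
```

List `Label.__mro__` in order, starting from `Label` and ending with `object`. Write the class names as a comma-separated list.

L[Label] = Label + merge(L[Frame], L[Button], [Frame Button])
  take Frame:  [Frame Container Dialog Canvas object] + [Button Panel Scrollable Dialog Canvas object] + [Frame Button]
  take Container:  [Container Dialog Canvas object] + [Button Panel Scrollable Dialog Canvas object] + [Button]
  take Button:  [Dialog Canvas object] + [Button Panel Scrollable Dialog Canvas object] + [Button]
  take Panel:  [Dialog Canvas object] + [Panel Scrollable Dialog Canvas object]
  take Scrollable:  [Dialog Canvas object] + [Scrollable Dialog Canvas object]
  take Dialog:  [Dialog Canvas object] + [Dialog Canvas object]
  take Canvas:  [Canvas object] + [Canvas object]
  take object:  [object] + [object]

Label, Frame, Container, Button, Panel, Scrollable, Dialog, Canvas, object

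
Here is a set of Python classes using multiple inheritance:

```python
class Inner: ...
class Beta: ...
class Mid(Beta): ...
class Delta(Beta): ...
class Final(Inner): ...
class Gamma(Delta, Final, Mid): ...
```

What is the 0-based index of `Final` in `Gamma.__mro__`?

2

L[Gamma] = Gamma + merge(L[Delta], L[Final], L[Mid], [Delta Final Mid])
  take Delta:  [Delta Beta object] + [Final Inner object] + [Mid Beta object] + [Delta Final Mid]
  take Final:  [Beta object] + [Final Inner object] + [Mid Beta object] + [Final Mid]
  take Inner:  [Beta object] + [Inner object] + [Mid Beta object] + [Mid]
  take Mid:  [Beta object] + [object] + [Mid Beta object] + [Mid]
  take Beta:  [Beta object] + [object] + [Beta object]
  take object:  [object] + [object] + [object]
MRO: Gamma Delta Final Inner Mid Beta object
Final sits at index 2.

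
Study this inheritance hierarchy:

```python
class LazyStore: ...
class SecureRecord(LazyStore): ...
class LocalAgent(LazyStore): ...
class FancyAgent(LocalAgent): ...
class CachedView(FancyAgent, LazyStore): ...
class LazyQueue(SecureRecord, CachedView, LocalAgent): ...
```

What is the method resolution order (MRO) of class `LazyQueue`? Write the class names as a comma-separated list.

L[LazyQueue] = LazyQueue + merge(L[SecureRecord], L[CachedView], L[LocalAgent], [SecureRecord CachedView LocalAgent])
  take SecureRecord:  [SecureRecord LazyStore object] + [CachedView FancyAgent LocalAgent LazyStore object] + [LocalAgent LazyStore object] + [SecureRecord CachedView LocalAgent]
  take CachedView:  [LazyStore object] + [CachedView FancyAgent LocalAgent LazyStore object] + [LocalAgent LazyStore object] + [CachedView LocalAgent]
  take FancyAgent:  [LazyStore object] + [FancyAgent LocalAgent LazyStore object] + [LocalAgent LazyStore object] + [LocalAgent]
  take LocalAgent:  [LazyStore object] + [LocalAgent LazyStore object] + [LocalAgent LazyStore object] + [LocalAgent]
  take LazyStore:  [LazyStore object] + [LazyStore object] + [LazyStore object]
  take object:  [object] + [object] + [object]

LazyQueue, SecureRecord, CachedView, FancyAgent, LocalAgent, LazyStore, object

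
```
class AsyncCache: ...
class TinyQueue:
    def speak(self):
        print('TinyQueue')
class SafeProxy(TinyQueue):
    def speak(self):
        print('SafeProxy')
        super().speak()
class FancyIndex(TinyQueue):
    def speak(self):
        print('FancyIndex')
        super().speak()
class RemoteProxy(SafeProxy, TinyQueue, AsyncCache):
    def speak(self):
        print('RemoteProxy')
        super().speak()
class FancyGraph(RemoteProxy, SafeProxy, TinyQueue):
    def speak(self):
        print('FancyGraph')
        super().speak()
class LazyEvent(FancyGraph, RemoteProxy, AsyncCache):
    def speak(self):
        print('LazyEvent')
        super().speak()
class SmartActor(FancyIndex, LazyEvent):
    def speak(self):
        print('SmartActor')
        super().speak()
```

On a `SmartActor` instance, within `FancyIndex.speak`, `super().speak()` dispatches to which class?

LazyEvent

L[SmartActor] = SmartActor + merge(L[FancyIndex], L[LazyEvent], [FancyIndex LazyEvent])
  take FancyIndex:  [FancyIndex TinyQueue object] + [LazyEvent FancyGraph RemoteProxy SafeProxy TinyQueue AsyncCache object] + [FancyIndex LazyEvent]
  take LazyEvent:  [TinyQueue object] + [LazyEvent FancyGraph RemoteProxy SafeProxy TinyQueue AsyncCache object] + [LazyEvent]
  take FancyGraph:  [TinyQueue object] + [FancyGraph RemoteProxy SafeProxy TinyQueue AsyncCache object]
  take RemoteProxy:  [TinyQueue object] + [RemoteProxy SafeProxy TinyQueue AsyncCache object]
  take SafeProxy:  [TinyQueue object] + [SafeProxy TinyQueue AsyncCache object]
  take TinyQueue:  [TinyQueue object] + [TinyQueue AsyncCache object]
  take AsyncCache:  [object] + [AsyncCache object]
  take object:  [object] + [object]
MRO: SmartActor FancyIndex LazyEvent FancyGraph RemoteProxy SafeProxy TinyQueue AsyncCache object
super() in FancyIndex.speak on a SmartActor instance goes to the class after FancyIndex in SmartActor's MRO: LazyEvent.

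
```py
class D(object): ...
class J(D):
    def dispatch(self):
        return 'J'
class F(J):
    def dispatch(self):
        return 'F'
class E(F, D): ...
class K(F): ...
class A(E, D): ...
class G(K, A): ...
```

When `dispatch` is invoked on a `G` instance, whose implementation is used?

L[G] = G + merge(L[K], L[A], [K A])
  take K:  [K F J D object] + [A E F J D object] + [K A]
  take A:  [F J D object] + [A E F J D object] + [A]
  take E:  [F J D object] + [E F J D object]
  take F:  [F J D object] + [F J D object]
  take J:  [J D object] + [J D object]
  take D:  [D object] + [D object]
  take object:  [object] + [object]
MRO: G K A E F J D object
dispatch is defined in: F, J. First along the MRO is F.

F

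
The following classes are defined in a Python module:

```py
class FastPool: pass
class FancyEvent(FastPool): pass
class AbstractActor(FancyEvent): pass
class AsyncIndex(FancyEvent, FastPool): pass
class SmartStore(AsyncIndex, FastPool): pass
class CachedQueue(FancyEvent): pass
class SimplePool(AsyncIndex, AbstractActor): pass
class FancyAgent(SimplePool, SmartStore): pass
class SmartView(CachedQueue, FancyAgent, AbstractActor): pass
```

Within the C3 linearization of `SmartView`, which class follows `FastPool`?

L[SmartView] = SmartView + merge(L[CachedQueue], L[FancyAgent], L[AbstractActor], [CachedQueue FancyAgent AbstractActor])
  take CachedQueue:  [CachedQueue FancyEvent FastPool object] + [FancyAgent SimplePool SmartStore AsyncIndex AbstractActor FancyEvent FastPool object] + [AbstractActor FancyEvent FastPool object] + [CachedQueue FancyAgent AbstractActor]
  take FancyAgent:  [FancyEvent FastPool object] + [FancyAgent SimplePool SmartStore AsyncIndex AbstractActor FancyEvent FastPool object] + [AbstractActor FancyEvent FastPool object] + [FancyAgent AbstractActor]
  take SimplePool:  [FancyEvent FastPool object] + [SimplePool SmartStore AsyncIndex AbstractActor FancyEvent FastPool object] + [AbstractActor FancyEvent FastPool object] + [AbstractActor]
  take SmartStore:  [FancyEvent FastPool object] + [SmartStore AsyncIndex AbstractActor FancyEvent FastPool object] + [AbstractActor FancyEvent FastPool object] + [AbstractActor]
  take AsyncIndex:  [FancyEvent FastPool object] + [AsyncIndex AbstractActor FancyEvent FastPool object] + [AbstractActor FancyEvent FastPool object] + [AbstractActor]
  take AbstractActor:  [FancyEvent FastPool object] + [AbstractActor FancyEvent FastPool object] + [AbstractActor FancyEvent FastPool object] + [AbstractActor]
  take FancyEvent:  [FancyEvent FastPool object] + [FancyEvent FastPool object] + [FancyEvent FastPool object]
  take FastPool:  [FastPool object] + [FastPool object] + [FastPool object]
  take object:  [object] + [object] + [object]
MRO: SmartView CachedQueue FancyAgent SimplePool SmartStore AsyncIndex AbstractActor FancyEvent FastPool object
FastPool is at position 8; next is object.

object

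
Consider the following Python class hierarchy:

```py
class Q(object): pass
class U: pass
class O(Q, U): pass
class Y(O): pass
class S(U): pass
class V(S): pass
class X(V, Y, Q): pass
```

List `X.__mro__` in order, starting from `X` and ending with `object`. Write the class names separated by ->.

X -> V -> S -> Y -> O -> Q -> U -> object

L[X] = X + merge(L[V], L[Y], L[Q], [V Y Q])
  take V:  [V S U object] + [Y O Q U object] + [Q object] + [V Y Q]
  take S:  [S U object] + [Y O Q U object] + [Q object] + [Y Q]
  take Y:  [U object] + [Y O Q U object] + [Q object] + [Y Q]
  take O:  [U object] + [O Q U object] + [Q object] + [Q]
  take Q:  [U object] + [Q U object] + [Q object] + [Q]
  take U:  [U object] + [U object] + [object]
  take object:  [object] + [object] + [object]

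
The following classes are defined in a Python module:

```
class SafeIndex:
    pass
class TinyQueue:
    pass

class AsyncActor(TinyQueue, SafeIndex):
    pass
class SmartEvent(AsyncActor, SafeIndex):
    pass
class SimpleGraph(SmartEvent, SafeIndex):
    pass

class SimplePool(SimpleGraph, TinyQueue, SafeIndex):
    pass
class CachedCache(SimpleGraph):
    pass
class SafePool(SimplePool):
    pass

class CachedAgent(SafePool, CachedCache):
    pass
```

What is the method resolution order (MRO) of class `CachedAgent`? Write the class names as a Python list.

[CachedAgent, SafePool, SimplePool, CachedCache, SimpleGraph, SmartEvent, AsyncActor, TinyQueue, SafeIndex, object]

L[CachedAgent] = CachedAgent + merge(L[SafePool], L[CachedCache], [SafePool CachedCache])
  take SafePool:  [SafePool SimplePool SimpleGraph SmartEvent AsyncActor TinyQueue SafeIndex object] + [CachedCache SimpleGraph SmartEvent AsyncActor TinyQueue SafeIndex object] + [SafePool CachedCache]
  take SimplePool:  [SimplePool SimpleGraph SmartEvent AsyncActor TinyQueue SafeIndex object] + [CachedCache SimpleGraph SmartEvent AsyncActor TinyQueue SafeIndex object] + [CachedCache]
  take CachedCache:  [SimpleGraph SmartEvent AsyncActor TinyQueue SafeIndex object] + [CachedCache SimpleGraph SmartEvent AsyncActor TinyQueue SafeIndex object] + [CachedCache]
  take SimpleGraph:  [SimpleGraph SmartEvent AsyncActor TinyQueue SafeIndex object] + [SimpleGraph SmartEvent AsyncActor TinyQueue SafeIndex object]
  take SmartEvent:  [SmartEvent AsyncActor TinyQueue SafeIndex object] + [SmartEvent AsyncActor TinyQueue SafeIndex object]
  take AsyncActor:  [AsyncActor TinyQueue SafeIndex object] + [AsyncActor TinyQueue SafeIndex object]
  take TinyQueue:  [TinyQueue SafeIndex object] + [TinyQueue SafeIndex object]
  take SafeIndex:  [SafeIndex object] + [SafeIndex object]
  take object:  [object] + [object]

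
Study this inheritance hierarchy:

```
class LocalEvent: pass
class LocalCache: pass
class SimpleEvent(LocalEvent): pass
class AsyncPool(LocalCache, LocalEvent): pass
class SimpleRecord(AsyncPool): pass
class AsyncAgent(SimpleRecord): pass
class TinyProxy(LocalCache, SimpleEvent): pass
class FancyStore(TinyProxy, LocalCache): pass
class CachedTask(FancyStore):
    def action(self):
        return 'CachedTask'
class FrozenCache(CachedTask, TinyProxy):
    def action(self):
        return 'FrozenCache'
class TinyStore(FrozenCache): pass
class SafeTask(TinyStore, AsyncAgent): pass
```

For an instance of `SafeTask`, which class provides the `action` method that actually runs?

FrozenCache

L[SafeTask] = SafeTask + merge(L[TinyStore], L[AsyncAgent], [TinyStore AsyncAgent])
  take TinyStore:  [TinyStore FrozenCache CachedTask FancyStore TinyProxy LocalCache SimpleEvent LocalEvent object] + [AsyncAgent SimpleRecord AsyncPool LocalCache LocalEvent object] + [TinyStore AsyncAgent]
  take FrozenCache:  [FrozenCache CachedTask FancyStore TinyProxy LocalCache SimpleEvent LocalEvent object] + [AsyncAgent SimpleRecord AsyncPool LocalCache LocalEvent object] + [AsyncAgent]
  take CachedTask:  [CachedTask FancyStore TinyProxy LocalCache SimpleEvent LocalEvent object] + [AsyncAgent SimpleRecord AsyncPool LocalCache LocalEvent object] + [AsyncAgent]
  take FancyStore:  [FancyStore TinyProxy LocalCache SimpleEvent LocalEvent object] + [AsyncAgent SimpleRecord AsyncPool LocalCache LocalEvent object] + [AsyncAgent]
  take TinyProxy:  [TinyProxy LocalCache SimpleEvent LocalEvent object] + [AsyncAgent SimpleRecord AsyncPool LocalCache LocalEvent object] + [AsyncAgent]
  take AsyncAgent:  [LocalCache SimpleEvent LocalEvent object] + [AsyncAgent SimpleRecord AsyncPool LocalCache LocalEvent object] + [AsyncAgent]
  take SimpleRecord:  [LocalCache SimpleEvent LocalEvent object] + [SimpleRecord AsyncPool LocalCache LocalEvent object]
  take AsyncPool:  [LocalCache SimpleEvent LocalEvent object] + [AsyncPool LocalCache LocalEvent object]
  take LocalCache:  [LocalCache SimpleEvent LocalEvent object] + [LocalCache LocalEvent object]
  take SimpleEvent:  [SimpleEvent LocalEvent object] + [LocalEvent object]
  take LocalEvent:  [LocalEvent object] + [LocalEvent object]
  take object:  [object] + [object]
MRO: SafeTask TinyStore FrozenCache CachedTask FancyStore TinyProxy AsyncAgent SimpleRecord AsyncPool LocalCache SimpleEvent LocalEvent object
action is defined in: CachedTask, FrozenCache. First along the MRO is FrozenCache.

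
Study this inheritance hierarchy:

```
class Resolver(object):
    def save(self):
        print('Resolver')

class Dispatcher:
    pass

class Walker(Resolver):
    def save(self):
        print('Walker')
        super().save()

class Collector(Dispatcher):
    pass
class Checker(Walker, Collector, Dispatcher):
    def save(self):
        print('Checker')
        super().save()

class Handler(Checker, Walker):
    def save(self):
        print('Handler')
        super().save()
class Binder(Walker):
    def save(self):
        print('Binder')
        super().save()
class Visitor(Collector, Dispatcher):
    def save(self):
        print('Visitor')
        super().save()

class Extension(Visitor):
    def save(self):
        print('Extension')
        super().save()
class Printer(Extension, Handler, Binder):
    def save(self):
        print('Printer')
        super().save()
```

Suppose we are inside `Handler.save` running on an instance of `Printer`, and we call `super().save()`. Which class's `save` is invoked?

Checker

L[Printer] = Printer + merge(L[Extension], L[Handler], L[Binder], [Extension Handler Binder])
  take Extension:  [Extension Visitor Collector Dispatcher object] + [Handler Checker Walker Resolver Collector Dispatcher object] + [Binder Walker Resolver object] + [Extension Handler Binder]
  take Visitor:  [Visitor Collector Dispatcher object] + [Handler Checker Walker Resolver Collector Dispatcher object] + [Binder Walker Resolver object] + [Handler Binder]
  take Handler:  [Collector Dispatcher object] + [Handler Checker Walker Resolver Collector Dispatcher object] + [Binder Walker Resolver object] + [Handler Binder]
  take Checker:  [Collector Dispatcher object] + [Checker Walker Resolver Collector Dispatcher object] + [Binder Walker Resolver object] + [Binder]
  take Binder:  [Collector Dispatcher object] + [Walker Resolver Collector Dispatcher object] + [Binder Walker Resolver object] + [Binder]
  take Walker:  [Collector Dispatcher object] + [Walker Resolver Collector Dispatcher object] + [Walker Resolver object]
  take Resolver:  [Collector Dispatcher object] + [Resolver Collector Dispatcher object] + [Resolver object]
  take Collector:  [Collector Dispatcher object] + [Collector Dispatcher object] + [object]
  take Dispatcher:  [Dispatcher object] + [Dispatcher object] + [object]
  take object:  [object] + [object] + [object]
MRO: Printer Extension Visitor Handler Checker Binder Walker Resolver Collector Dispatcher object
super() in Handler.save on a Printer instance goes to the class after Handler in Printer's MRO: Checker.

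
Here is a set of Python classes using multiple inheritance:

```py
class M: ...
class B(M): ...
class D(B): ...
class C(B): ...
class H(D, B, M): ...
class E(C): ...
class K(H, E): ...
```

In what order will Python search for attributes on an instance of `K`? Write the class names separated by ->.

K -> H -> D -> E -> C -> B -> M -> object

L[K] = K + merge(L[H], L[E], [H E])
  take H:  [H D B M object] + [E C B M object] + [H E]
  take D:  [D B M object] + [E C B M object] + [E]
  take E:  [B M object] + [E C B M object] + [E]
  take C:  [B M object] + [C B M object]
  take B:  [B M object] + [B M object]
  take M:  [M object] + [M object]
  take object:  [object] + [object]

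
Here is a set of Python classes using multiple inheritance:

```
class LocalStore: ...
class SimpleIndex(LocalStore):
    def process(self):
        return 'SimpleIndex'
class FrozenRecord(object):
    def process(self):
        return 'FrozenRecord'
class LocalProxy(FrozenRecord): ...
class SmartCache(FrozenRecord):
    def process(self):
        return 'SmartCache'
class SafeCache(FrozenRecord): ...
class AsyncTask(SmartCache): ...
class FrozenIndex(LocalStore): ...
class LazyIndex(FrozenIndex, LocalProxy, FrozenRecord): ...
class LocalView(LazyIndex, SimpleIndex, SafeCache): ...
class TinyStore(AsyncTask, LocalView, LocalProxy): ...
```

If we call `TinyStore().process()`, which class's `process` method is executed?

SmartCache

L[TinyStore] = TinyStore + merge(L[AsyncTask], L[LocalView], L[LocalProxy], [AsyncTask LocalView LocalProxy])
  take AsyncTask:  [AsyncTask SmartCache FrozenRecord object] + [LocalView LazyIndex FrozenIndex SimpleIndex LocalStore LocalProxy SafeCache FrozenRecord object] + [LocalProxy FrozenRecord object] + [AsyncTask LocalView LocalProxy]
  take SmartCache:  [SmartCache FrozenRecord object] + [LocalView LazyIndex FrozenIndex SimpleIndex LocalStore LocalProxy SafeCache FrozenRecord object] + [LocalProxy FrozenRecord object] + [LocalView LocalProxy]
  take LocalView:  [FrozenRecord object] + [LocalView LazyIndex FrozenIndex SimpleIndex LocalStore LocalProxy SafeCache FrozenRecord object] + [LocalProxy FrozenRecord object] + [LocalView LocalProxy]
  take LazyIndex:  [FrozenRecord object] + [LazyIndex FrozenIndex SimpleIndex LocalStore LocalProxy SafeCache FrozenRecord object] + [LocalProxy FrozenRecord object] + [LocalProxy]
  take FrozenIndex:  [FrozenRecord object] + [FrozenIndex SimpleIndex LocalStore LocalProxy SafeCache FrozenRecord object] + [LocalProxy FrozenRecord object] + [LocalProxy]
  take SimpleIndex:  [FrozenRecord object] + [SimpleIndex LocalStore LocalProxy SafeCache FrozenRecord object] + [LocalProxy FrozenRecord object] + [LocalProxy]
  take LocalStore:  [FrozenRecord object] + [LocalStore LocalProxy SafeCache FrozenRecord object] + [LocalProxy FrozenRecord object] + [LocalProxy]
  take LocalProxy:  [FrozenRecord object] + [LocalProxy SafeCache FrozenRecord object] + [LocalProxy FrozenRecord object] + [LocalProxy]
  take SafeCache:  [FrozenRecord object] + [SafeCache FrozenRecord object] + [FrozenRecord object]
  take FrozenRecord:  [FrozenRecord object] + [FrozenRecord object] + [FrozenRecord object]
  take object:  [object] + [object] + [object]
MRO: TinyStore AsyncTask SmartCache LocalView LazyIndex FrozenIndex SimpleIndex LocalStore LocalProxy SafeCache FrozenRecord object
process is defined in: FrozenRecord, SimpleIndex, SmartCache. First along the MRO is SmartCache.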